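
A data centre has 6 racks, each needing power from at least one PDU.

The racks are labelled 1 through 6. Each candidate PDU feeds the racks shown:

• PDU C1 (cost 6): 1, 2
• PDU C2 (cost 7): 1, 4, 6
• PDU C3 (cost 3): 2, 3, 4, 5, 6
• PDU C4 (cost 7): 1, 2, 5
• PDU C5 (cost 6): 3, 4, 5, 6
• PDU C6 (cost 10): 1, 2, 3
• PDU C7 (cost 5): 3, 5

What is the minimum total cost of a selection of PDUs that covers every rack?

9

C1, C3 together cover every rack (C1 ∪ C3 = {1, 2, 3, 4, 5, 6}); total cost 6 + 3 = 9.
No covering selection has total cost below 9.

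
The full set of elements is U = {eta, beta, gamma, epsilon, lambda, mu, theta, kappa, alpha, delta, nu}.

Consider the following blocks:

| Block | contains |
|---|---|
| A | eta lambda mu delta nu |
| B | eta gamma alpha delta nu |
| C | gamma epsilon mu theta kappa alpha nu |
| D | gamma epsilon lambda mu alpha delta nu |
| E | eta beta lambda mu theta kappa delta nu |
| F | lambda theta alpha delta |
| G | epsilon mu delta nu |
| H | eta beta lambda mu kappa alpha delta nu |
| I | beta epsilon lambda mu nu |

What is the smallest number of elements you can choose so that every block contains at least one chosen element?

T = {delta, nu} meets every block (each contains at least one member of T), and |T| = 2.
No single element lies in every block, so at least 2 are needed and 2 is optimal.

2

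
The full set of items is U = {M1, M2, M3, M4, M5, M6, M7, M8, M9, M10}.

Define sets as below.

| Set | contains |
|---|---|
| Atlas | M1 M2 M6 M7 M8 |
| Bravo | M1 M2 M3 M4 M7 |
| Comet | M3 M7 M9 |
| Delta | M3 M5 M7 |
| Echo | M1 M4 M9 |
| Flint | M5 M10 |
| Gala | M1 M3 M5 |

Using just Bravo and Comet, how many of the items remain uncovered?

4

Union of Bravo, Comet = {M1, M2, M3, M4, M7, M9}.
Not covered: M5, M6, M8, M10 — 4 items.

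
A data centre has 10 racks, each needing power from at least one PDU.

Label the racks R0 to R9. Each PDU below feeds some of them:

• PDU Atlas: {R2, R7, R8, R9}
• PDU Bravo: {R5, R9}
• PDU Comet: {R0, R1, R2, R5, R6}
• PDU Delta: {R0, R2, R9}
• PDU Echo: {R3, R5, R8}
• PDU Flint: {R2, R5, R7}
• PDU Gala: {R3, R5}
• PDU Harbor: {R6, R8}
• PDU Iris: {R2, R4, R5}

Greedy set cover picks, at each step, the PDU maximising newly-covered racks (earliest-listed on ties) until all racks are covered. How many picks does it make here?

4

Greedy: pick Comet (covers 5 new) → pick Atlas (covers 3 new) → pick Echo (covers 1 new) → pick Iris (covers 1 new). Total picks: 4.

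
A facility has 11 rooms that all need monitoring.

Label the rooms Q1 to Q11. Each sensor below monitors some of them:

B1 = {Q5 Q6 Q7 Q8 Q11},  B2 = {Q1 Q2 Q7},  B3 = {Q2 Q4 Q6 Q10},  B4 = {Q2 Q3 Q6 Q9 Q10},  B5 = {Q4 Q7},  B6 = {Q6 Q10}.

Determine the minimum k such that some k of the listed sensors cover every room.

4

Take {B1, B2, B3, B4}. Their union is {Q1, Q2, Q3, Q4, Q5, Q6, Q7, Q8, Q9, Q10, Q11}, which is all 11 rooms.
No 3 of the 6 sensors cover everything (all 20 combinations miss at least one room), so 4 is optimal.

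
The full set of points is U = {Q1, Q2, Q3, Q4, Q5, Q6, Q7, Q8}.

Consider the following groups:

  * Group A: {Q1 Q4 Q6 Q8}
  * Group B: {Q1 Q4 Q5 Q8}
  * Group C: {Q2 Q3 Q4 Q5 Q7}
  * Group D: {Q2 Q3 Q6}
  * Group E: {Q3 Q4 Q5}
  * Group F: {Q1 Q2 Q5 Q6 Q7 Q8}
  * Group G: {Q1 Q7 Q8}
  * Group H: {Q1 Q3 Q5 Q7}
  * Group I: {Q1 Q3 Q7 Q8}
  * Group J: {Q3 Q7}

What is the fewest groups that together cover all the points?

Take {A, C}. Their union is {Q1, Q2, Q3, Q4, Q5, Q6, Q7, Q8}, which is all 8 points.
No single group has all 8 points (the largest, F, has 6), so 2 is optimal.

2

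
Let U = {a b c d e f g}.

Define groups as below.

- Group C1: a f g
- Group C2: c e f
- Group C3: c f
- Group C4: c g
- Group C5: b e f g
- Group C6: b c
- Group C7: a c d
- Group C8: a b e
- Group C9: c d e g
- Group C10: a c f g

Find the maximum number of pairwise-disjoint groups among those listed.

2

C5, C7 are pairwise disjoint (C5={b,e,f,g}; C7={a,c,d}).
Every remaining group overlaps one of these, and no 3 of the listed groups are pairwise disjoint, so 2 is the maximum.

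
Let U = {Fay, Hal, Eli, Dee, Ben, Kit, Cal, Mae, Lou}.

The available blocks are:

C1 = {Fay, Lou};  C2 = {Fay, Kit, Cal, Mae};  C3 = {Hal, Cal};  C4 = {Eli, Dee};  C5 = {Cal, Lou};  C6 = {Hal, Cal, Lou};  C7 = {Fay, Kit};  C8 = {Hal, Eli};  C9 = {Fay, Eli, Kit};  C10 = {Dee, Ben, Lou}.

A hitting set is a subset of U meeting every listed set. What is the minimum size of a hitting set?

4

H = {Fay, Hal, Eli, Lou} meets every block (each contains at least one member of H), and |H| = 4.
No choice of 3 items meets every block, so 4 is the minimum.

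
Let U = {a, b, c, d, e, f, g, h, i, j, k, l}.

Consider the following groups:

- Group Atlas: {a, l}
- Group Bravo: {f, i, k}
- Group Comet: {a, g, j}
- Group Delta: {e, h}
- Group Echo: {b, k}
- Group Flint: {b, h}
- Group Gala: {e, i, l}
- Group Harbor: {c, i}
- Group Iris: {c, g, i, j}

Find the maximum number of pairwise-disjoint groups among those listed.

4

Atlas, Delta, Echo, Iris are pairwise disjoint (Atlas={a,l}; Delta={e,h}; Echo={b,k}; Iris={c,g,i,j}).
Every remaining group overlaps one of these, and no 5 of the listed groups are pairwise disjoint, so 4 is the maximum.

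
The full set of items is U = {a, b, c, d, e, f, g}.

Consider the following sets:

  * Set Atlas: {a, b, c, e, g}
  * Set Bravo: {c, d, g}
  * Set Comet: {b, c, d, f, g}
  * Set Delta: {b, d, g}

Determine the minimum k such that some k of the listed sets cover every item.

2

Take {Atlas, Comet}. Their union is {a, b, c, d, e, f, g}, which is all 7 items.
No single set has all 7 items (the largest, Atlas, has 5), so 2 is optimal.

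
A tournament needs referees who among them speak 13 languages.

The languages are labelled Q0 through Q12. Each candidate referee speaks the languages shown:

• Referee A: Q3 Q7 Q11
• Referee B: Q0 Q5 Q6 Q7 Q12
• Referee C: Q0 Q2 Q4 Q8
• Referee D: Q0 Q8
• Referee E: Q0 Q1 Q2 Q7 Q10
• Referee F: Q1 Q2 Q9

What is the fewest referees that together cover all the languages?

A and B and C and E and F together: A ∪ B ∪ C ∪ E ∪ F = {Q0, Q1, Q2, Q3, Q4, Q5, Q6, Q7, Q8, Q9, Q10, Q11, Q12} — every language is covered.
No 4 of the 6 referees cover everything (all 15 combinations miss at least one language), so 5 is optimal.

5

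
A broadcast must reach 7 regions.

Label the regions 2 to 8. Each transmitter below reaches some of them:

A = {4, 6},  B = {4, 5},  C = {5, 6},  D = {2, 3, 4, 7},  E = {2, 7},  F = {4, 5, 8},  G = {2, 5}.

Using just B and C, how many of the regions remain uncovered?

4

Union of B, C = {4, 5, 6}.
Not covered: 2, 3, 7, 8 — 4 regions.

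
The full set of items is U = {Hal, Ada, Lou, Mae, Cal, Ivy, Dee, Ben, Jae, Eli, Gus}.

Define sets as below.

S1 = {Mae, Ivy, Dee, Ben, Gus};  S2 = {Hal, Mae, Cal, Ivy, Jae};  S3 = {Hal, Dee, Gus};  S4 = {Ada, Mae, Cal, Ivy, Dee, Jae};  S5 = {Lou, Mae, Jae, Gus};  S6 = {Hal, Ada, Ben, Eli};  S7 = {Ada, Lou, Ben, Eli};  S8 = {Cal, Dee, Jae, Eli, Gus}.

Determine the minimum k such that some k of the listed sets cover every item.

3

S3, S4, and S7 cover everything between them: the union {Hal, Ada, Lou, Mae, Cal, Ivy, Dee, Ben, Jae, Eli, Gus} is all of U.
No 2 of the 8 sets cover everything (all 28 combinations miss at least one item), so 3 is optimal.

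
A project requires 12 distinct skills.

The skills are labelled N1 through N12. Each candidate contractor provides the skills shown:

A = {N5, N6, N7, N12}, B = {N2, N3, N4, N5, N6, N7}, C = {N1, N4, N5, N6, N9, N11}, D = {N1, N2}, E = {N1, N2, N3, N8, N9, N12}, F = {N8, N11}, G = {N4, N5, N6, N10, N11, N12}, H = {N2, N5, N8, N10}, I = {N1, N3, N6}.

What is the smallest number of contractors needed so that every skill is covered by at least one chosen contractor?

Take {B, E, G}. Their union is {N1, N2, N3, N4, N5, N6, N7, N8, N9, N10, N11, N12}, which is all 12 skills.
No 2 of the 9 contractors cover everything (all 36 combinations miss at least one skill), so 3 is optimal.

3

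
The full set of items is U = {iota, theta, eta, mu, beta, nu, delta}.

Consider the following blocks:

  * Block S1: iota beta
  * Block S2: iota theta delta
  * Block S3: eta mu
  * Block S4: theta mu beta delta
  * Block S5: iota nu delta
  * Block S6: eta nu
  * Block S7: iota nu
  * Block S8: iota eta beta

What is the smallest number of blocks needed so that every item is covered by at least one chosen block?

3

S4 and S6 and S8 together: S4 ∪ S6 ∪ S8 = {iota, theta, eta, mu, beta, nu, delta} — every item is covered.
No 2 of the 8 blocks cover everything (all 28 combinations miss at least one item), so 3 is optimal.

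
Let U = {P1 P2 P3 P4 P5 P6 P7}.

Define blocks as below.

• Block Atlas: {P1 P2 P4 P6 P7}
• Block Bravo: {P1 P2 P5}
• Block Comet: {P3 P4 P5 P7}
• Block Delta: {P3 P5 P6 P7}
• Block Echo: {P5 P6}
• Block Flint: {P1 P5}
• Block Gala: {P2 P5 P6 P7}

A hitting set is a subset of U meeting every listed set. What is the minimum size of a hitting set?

2

The 2 items {P4, P5} hit every block.
No single item lies in every block, so at least 2 are needed and 2 is optimal.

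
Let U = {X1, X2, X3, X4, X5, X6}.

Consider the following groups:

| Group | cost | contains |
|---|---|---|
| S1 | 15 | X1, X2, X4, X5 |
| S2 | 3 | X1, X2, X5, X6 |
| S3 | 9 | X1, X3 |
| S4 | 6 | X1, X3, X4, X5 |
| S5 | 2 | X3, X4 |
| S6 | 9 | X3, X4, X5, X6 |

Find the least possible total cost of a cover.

S2, S5 together cover every point (S2 ∪ S5 = {X1, X2, X3, X4, X5, X6}); total cost 3 + 2 = 5.
No covering selection has total cost below 5.

5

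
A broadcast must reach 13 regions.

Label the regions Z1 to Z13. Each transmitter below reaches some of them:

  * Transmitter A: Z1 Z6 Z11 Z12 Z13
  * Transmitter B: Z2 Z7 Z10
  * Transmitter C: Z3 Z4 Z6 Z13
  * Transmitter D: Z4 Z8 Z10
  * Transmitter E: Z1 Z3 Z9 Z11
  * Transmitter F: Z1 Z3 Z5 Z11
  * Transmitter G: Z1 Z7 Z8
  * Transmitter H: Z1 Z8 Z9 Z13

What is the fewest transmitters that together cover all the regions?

5

A and B and D and E and F together: A ∪ B ∪ D ∪ E ∪ F = {Z1, Z2, Z3, Z4, Z5, Z6, Z7, Z8, Z9, Z10, Z11, Z12, Z13} — every region is covered.
No 4 of the 8 transmitters cover everything (all 70 combinations miss at least one region), so 5 is optimal.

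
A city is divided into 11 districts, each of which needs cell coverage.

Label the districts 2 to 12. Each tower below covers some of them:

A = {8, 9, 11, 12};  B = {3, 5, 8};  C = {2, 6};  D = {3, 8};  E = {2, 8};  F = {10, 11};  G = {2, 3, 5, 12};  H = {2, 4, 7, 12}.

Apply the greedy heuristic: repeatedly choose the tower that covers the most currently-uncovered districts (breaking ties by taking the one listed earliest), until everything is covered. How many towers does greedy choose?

5

Greedy: pick A (covers 4 new) → pick G (covers 3 new) → pick H (covers 2 new) → pick C (covers 1 new) → pick F (covers 1 new). Total picks: 5.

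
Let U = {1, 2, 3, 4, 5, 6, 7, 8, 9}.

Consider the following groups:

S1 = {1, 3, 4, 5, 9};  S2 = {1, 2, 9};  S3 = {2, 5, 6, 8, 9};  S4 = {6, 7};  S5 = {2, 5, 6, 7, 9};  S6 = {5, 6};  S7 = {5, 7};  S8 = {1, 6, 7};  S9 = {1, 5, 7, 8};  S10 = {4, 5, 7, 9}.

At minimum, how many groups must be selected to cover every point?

3

Take {S1, S3, S5}. Their union is {1, 2, 3, 4, 5, 6, 7, 8, 9}, which is all 9 points.
Only S1 contains 3, so S1 is forced; the remaining 4 points need at least 2 more groups (each remaining group adds at most 3) — so at least 3 groups are needed, and 3 is optimal.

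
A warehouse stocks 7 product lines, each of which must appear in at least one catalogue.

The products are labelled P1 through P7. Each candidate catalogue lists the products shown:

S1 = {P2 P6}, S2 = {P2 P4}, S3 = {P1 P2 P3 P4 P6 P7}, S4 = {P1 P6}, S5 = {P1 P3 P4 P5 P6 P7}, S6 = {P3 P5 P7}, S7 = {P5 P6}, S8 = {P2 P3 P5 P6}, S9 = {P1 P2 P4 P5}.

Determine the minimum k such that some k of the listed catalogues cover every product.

S5 and S8 together: S5 ∪ S8 = {P1, P2, P3, P4, P5, P6, P7} — every product is covered.
No single catalogue has all 7 products (the largest, S3, has 6), so 2 is optimal.

2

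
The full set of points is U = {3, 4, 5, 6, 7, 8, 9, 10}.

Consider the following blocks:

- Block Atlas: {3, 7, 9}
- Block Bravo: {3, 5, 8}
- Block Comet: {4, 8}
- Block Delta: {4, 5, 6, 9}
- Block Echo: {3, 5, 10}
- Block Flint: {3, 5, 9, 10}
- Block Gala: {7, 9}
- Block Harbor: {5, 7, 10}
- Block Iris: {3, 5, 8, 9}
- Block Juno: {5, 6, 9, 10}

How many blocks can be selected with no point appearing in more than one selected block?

3

Comet, Echo, Gala are pairwise disjoint (Comet={4,8}; Echo={3,5,10}; Gala={7,9}).
Every remaining block overlaps one of these, and no 4 of the listed blocks are pairwise disjoint, so 3 is the maximum.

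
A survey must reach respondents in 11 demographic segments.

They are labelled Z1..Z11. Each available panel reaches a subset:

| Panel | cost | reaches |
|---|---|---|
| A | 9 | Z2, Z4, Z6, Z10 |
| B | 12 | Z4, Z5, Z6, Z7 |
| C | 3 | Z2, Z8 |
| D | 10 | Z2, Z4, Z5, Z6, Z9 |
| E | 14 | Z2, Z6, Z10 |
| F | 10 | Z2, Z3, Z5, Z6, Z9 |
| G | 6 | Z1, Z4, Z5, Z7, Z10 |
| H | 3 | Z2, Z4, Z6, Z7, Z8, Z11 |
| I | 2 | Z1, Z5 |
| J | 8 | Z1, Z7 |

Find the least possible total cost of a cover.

19

F, G, H together cover every segment (F ∪ G ∪ H = {Z1, Z2, Z3, Z4, Z5, Z6, Z7, Z8, Z9, Z10, Z11}); total cost 10 + 6 + 3 = 19.
The greedy pick H, I, F, G costs 21; no covering selection beats 19.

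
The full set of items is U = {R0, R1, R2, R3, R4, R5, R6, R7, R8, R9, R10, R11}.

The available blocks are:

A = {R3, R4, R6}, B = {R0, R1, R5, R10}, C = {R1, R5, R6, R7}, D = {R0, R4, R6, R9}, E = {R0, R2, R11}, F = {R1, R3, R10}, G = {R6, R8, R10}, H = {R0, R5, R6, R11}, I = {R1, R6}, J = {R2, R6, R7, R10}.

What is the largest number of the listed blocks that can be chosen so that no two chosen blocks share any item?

C, E are pairwise disjoint (C={R1,R5,R6,R7}; E={R0,R2,R11}).
Every remaining block overlaps one of these, and no 3 of the listed blocks are pairwise disjoint, so 2 is the maximum.

2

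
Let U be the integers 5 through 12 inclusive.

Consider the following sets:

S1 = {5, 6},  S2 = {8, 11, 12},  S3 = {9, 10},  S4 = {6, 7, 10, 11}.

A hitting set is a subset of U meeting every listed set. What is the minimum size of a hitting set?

3

Take H = {6, 10, 12}. Each listed set contains at least one of these, so H is a hitting set of size 3.
The sets S1, S2, S3 are pairwise disjoint, so any hitting set needs a separate point for each — at least 3. Hence 3 is optimal.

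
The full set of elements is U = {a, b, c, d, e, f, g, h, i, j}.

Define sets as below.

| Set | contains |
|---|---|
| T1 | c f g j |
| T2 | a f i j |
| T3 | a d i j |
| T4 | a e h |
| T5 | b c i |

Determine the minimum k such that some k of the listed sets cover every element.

T1 and T3 and T4 and T5 together: T1 ∪ T3 ∪ T4 ∪ T5 = {a, b, c, d, e, f, g, h, i, j} — every element is covered.
Only T5 contains b, so T5 is forced; the remaining 7 elements need at least 3 more sets (each remaining set adds at most 3) — so at least 4 sets are needed, and 4 is optimal.

4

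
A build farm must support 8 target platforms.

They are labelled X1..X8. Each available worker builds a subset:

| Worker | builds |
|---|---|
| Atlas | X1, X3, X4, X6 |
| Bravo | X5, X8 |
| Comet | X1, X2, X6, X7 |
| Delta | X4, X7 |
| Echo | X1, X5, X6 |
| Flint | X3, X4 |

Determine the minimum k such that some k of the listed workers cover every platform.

3

Take {Atlas, Bravo, Comet}. Their union is {X1, X2, X3, X4, X5, X6, X7, X8}, which is all 8 platforms.
Only Comet contains X2, so Comet is forced; the remaining 4 platforms need at least 2 more workers (each remaining worker adds at most 2) — so at least 3 workers are needed, and 3 is optimal.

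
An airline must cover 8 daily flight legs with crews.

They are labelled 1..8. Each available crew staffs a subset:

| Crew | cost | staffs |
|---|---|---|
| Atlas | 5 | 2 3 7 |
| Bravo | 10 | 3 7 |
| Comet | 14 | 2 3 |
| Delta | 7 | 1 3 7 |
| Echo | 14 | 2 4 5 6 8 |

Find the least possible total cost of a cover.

Delta, Echo together cover every leg (Delta ∪ Echo = {1, 2, 3, 4, 5, 6, 7, 8}); total cost 7 + 14 = 21.
The greedy pick Atlas, Echo, Delta costs 26; no covering selection beats 21.

21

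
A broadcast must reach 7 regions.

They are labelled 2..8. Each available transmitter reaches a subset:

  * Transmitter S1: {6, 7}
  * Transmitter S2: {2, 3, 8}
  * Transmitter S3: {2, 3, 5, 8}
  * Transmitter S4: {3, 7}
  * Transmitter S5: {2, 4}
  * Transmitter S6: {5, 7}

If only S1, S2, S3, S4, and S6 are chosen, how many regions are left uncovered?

Union of S1, S2, S3, S4, S6 = {2, 3, 5, 6, 7, 8}.
Not covered: 4 — 1 region.

1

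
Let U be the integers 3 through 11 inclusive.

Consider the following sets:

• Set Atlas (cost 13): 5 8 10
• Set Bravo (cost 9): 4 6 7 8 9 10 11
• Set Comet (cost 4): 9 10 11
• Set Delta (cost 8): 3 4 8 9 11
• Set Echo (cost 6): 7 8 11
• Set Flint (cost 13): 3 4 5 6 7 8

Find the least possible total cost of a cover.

17

Comet, Flint together cover every item (Comet ∪ Flint = {3, 4, 5, 6, 7, 8, 9, 10, 11}); total cost 4 + 13 = 17.
The greedy pick Bravo, Flint costs 22; no covering selection beats 17.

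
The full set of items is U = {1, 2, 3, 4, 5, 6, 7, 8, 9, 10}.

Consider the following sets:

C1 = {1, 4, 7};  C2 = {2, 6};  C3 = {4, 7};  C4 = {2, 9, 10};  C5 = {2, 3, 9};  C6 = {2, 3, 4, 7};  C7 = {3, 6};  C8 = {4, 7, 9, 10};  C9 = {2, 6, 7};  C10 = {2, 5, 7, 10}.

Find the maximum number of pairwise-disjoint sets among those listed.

C3, C4, C7 are pairwise disjoint (C3={4,7}; C4={2,9,10}; C7={3,6}).
Every remaining set overlaps one of these, and no 4 of the listed sets are pairwise disjoint, so 3 is the maximum.

3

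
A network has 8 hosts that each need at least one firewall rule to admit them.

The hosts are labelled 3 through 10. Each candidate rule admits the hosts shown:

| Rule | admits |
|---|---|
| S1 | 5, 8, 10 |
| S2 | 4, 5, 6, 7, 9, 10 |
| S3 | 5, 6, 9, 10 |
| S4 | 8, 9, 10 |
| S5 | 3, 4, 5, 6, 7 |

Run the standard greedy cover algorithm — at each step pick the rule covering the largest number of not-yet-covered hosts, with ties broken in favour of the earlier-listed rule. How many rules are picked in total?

Greedy: pick S2 (covers 6 new) → pick S1 (covers 1 new) → pick S5 (covers 1 new). Total picks: 3.
(The true minimum cover uses only 2 rules, so greedy is not optimal here.)

3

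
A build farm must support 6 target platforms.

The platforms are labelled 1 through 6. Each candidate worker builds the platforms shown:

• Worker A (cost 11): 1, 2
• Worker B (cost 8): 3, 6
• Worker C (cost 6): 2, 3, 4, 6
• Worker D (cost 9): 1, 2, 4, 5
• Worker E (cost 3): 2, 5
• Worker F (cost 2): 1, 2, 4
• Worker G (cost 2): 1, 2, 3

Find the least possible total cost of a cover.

C, E, F together cover every platform (C ∪ E ∪ F = {1, 2, 3, 4, 5, 6}); total cost 6 + 3 + 2 = 11.
The greedy pick F, G, E, C costs 13; no covering selection beats 11.

11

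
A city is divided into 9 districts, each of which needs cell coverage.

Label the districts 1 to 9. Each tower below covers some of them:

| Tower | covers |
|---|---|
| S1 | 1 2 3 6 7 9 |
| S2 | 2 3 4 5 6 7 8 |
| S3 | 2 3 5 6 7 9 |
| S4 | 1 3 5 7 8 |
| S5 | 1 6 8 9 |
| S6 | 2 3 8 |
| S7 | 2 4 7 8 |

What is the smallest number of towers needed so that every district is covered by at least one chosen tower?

Take {S1, S2}. Their union is {1, 2, 3, 4, 5, 6, 7, 8, 9}, which is all 9 districts.
No single tower has all 9 districts (the largest, S2, has 7), so 2 is optimal.

2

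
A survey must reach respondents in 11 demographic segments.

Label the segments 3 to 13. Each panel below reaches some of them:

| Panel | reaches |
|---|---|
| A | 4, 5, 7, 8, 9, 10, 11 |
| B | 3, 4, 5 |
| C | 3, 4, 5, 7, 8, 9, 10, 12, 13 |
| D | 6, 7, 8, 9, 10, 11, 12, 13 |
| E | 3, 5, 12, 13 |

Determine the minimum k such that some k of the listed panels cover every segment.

B and D together: B ∪ D = {3, 4, 5, 6, 7, 8, 9, 10, 11, 12, 13} — every segment is covered.
No single panel has all 11 segments (the largest, C, has 9), so 2 is optimal.

2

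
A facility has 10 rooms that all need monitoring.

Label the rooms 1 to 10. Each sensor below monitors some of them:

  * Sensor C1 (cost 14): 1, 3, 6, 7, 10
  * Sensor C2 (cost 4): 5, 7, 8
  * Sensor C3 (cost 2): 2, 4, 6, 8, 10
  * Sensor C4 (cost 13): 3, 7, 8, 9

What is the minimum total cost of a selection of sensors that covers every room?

33

C1, C2, C3, C4 together cover every room (C1 ∪ C2 ∪ C3 ∪ C4 = {1, 2, 3, 4, 5, 6, 7, 8, 9, 10}); total cost 14 + 4 + 2 + 13 = 33.
No covering selection has total cost below 33.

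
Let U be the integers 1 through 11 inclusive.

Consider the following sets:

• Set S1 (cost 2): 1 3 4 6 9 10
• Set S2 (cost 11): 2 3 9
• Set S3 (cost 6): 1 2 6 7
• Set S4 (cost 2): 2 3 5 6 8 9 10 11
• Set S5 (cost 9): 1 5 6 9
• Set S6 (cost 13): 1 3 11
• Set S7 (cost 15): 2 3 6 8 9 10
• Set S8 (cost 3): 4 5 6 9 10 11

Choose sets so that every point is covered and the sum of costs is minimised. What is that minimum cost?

S1, S3, S4 together cover every point (S1 ∪ S3 ∪ S4 = {1, 2, 3, 4, 5, 6, 7, 8, 9, 10, 11}); total cost 2 + 6 + 2 = 10.
No covering selection has total cost below 10.

10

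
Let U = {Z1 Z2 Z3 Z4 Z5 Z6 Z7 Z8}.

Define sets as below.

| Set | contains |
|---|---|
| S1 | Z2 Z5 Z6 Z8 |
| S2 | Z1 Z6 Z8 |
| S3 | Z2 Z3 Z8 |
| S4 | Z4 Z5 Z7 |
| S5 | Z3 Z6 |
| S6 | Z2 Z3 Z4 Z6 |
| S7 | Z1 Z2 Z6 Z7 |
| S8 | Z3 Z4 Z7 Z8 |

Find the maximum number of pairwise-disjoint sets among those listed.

S3, S4 are pairwise disjoint (S3={Z2,Z3,Z8}; S4={Z4,Z5,Z7}).
Every remaining set overlaps one of these, and no 3 of the listed sets are pairwise disjoint, so 2 is the maximum.

2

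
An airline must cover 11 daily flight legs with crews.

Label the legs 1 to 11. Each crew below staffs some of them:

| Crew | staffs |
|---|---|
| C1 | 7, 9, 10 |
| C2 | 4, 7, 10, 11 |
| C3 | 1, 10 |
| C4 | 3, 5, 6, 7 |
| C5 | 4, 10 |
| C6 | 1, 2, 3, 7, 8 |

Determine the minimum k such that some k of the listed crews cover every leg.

4

Take {C1, C2, C4, C6}. Their union is {1, 2, 3, 4, 5, 6, 7, 8, 9, 10, 11}, which is all 11 legs.
Only C4 contains 5, so C4 is forced; the remaining 7 legs need at least 3 more crews (each remaining crew adds at most 3) — so at least 4 crews are needed, and 4 is optimal.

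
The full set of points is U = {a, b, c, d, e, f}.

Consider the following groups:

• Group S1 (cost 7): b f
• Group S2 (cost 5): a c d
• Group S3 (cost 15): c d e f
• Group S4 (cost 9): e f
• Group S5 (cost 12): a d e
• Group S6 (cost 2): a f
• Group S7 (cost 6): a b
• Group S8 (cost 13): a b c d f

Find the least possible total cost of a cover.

S2, S4, S7 together cover every point (S2 ∪ S4 ∪ S7 = {a, b, c, d, e, f}); total cost 5 + 9 + 6 = 20.
The greedy pick S6, S2, S7, S4 costs 22; no covering selection beats 20.

20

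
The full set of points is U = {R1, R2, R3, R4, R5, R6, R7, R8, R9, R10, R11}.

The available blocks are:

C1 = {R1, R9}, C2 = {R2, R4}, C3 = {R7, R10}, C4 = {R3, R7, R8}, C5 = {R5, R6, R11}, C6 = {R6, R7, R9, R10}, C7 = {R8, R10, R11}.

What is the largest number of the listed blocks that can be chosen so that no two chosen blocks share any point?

4

C1, C2, C3, C5 are pairwise disjoint (C1={R1,R9}; C2={R2,R4}; C3={R7,R10}; C5={R5,R6,R11}).
Every remaining block overlaps one of these, and no 5 of the listed blocks are pairwise disjoint, so 4 is the maximum.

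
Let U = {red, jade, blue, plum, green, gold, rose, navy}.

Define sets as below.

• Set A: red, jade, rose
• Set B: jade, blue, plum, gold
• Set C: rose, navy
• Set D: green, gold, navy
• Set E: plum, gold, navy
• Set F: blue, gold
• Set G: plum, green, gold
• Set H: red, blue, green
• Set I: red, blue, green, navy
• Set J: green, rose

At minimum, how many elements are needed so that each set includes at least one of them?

Take T = {green, gold, rose}. Each listed set contains at least one of these, so T is a hitting set of size 3.
No choice of 2 elements meets every set, so 3 is the minimum.

3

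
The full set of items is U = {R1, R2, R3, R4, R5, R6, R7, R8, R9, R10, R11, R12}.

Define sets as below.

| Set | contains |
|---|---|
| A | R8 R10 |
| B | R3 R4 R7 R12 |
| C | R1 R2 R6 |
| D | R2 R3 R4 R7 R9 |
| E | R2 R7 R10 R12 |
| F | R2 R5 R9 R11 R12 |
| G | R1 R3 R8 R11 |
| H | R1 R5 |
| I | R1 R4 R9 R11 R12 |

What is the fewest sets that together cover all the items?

A, C, D, and F cover everything between them: the union {R1, R2, R3, R4, R5, R6, R7, R8, R9, R10, R11, R12} is all of U.
Only C contains R6, so C is forced; the remaining 9 items need at least 3 more sets (each remaining set adds at most 4) — so at least 4 sets are needed, and 4 is optimal.

4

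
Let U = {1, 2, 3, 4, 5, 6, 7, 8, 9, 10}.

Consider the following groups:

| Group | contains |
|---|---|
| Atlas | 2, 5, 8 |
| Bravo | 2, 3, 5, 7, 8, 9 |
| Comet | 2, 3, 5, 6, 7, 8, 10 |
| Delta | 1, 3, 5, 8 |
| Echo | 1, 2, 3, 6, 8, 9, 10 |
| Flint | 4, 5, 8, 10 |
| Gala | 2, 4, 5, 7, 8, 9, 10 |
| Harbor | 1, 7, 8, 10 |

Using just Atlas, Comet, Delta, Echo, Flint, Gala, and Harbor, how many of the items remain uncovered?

0

Union of Atlas, Comet, Delta, Echo, Flint, Gala, Harbor = {1, 2, 3, 4, 5, 6, 7, 8, 9, 10} — that's every item, so 0 are uncovered.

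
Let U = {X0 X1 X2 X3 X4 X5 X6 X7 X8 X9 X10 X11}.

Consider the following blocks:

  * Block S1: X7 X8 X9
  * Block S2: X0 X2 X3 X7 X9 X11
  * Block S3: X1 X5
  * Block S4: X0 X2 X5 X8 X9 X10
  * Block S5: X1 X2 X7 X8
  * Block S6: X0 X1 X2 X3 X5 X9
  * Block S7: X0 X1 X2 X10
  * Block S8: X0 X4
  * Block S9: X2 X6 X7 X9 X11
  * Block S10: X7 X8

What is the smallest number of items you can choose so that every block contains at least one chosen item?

3

H = {X0, X1, X7} meets every block (each contains at least one member of H), and |H| = 3.
The blocks S1, S3, S8 are pairwise disjoint, so any hitting set needs a separate item for each — at least 3. Hence 3 is optimal.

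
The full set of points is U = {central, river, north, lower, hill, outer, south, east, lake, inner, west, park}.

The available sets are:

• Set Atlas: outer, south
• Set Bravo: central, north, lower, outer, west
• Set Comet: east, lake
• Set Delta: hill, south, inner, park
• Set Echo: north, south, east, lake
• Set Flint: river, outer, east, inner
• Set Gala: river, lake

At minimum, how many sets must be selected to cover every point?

4

Take {Bravo, Delta, Flint, Gala}. Their union is {central, river, north, lower, hill, outer, south, east, lake, inner, west, park}, which is all 12 points.
No 3 of the 7 sets cover everything (all 35 combinations miss at least one point), so 4 is optimal.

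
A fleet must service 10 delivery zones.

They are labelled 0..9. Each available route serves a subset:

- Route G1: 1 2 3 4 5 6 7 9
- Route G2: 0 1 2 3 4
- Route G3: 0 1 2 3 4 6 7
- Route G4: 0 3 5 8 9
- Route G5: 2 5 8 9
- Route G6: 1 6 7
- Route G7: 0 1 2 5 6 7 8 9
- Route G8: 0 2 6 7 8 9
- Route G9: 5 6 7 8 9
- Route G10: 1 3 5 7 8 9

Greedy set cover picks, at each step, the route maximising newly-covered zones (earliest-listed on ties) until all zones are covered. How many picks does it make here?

Greedy: pick G1 (covers 8 new) → pick G4 (covers 2 new). Total picks: 2.

2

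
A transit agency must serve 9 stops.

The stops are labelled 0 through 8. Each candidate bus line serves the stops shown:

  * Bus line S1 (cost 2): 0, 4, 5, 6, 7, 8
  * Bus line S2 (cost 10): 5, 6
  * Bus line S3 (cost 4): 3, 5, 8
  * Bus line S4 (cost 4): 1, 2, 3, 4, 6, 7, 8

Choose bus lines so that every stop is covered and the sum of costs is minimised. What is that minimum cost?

6

S1, S4 together cover every stop (S1 ∪ S4 = {0, 1, 2, 3, 4, 5, 6, 7, 8}); total cost 2 + 4 = 6.
No covering selection has total cost below 6.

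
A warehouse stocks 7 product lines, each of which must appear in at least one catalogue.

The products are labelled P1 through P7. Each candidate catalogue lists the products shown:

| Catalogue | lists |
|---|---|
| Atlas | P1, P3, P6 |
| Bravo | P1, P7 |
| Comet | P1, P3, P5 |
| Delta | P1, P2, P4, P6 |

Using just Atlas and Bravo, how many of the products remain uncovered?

Union of Atlas, Bravo = {P1, P3, P6, P7}.
Not covered: P2, P4, P5 — 3 products.

3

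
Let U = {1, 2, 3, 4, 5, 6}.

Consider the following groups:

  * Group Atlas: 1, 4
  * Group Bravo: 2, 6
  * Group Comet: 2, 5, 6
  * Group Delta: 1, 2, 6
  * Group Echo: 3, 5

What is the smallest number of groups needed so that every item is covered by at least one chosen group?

Take {Atlas, Comet, Echo}. Their union is {1, 2, 3, 4, 5, 6}, which is all 6 items.
Only Echo contains 3, so Echo is forced; the remaining 4 items need at least 2 more groups (each remaining group adds at most 3) — so at least 3 groups are needed, and 3 is optimal.

3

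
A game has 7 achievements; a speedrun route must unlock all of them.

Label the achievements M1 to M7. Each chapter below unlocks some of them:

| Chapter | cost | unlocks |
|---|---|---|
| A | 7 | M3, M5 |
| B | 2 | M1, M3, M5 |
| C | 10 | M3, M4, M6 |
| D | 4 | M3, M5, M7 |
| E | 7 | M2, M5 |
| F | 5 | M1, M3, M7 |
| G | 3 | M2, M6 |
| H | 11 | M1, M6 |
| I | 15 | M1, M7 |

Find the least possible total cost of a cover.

19

B, C, D, G together cover every achievement (B ∪ C ∪ D ∪ G = {M1, M2, M3, M4, M5, M6, M7}); total cost 2 + 10 + 4 + 3 = 19.
No covering selection has total cost below 19.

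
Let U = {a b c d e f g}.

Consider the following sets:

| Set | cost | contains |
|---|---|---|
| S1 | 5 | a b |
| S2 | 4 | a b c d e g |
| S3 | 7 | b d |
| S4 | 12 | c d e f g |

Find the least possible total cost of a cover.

16

S2, S4 together cover every element (S2 ∪ S4 = {a, b, c, d, e, f, g}); total cost 4 + 12 = 16.
No covering selection has total cost below 16.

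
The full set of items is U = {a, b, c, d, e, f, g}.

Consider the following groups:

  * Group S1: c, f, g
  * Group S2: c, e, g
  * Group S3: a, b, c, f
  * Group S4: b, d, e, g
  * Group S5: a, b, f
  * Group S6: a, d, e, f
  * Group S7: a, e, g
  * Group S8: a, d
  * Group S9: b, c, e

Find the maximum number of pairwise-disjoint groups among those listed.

S2, S5 are pairwise disjoint (S2={c,e,g}; S5={a,b,f}).
Every remaining group overlaps one of these, and no 3 of the listed groups are pairwise disjoint, so 2 is the maximum.

2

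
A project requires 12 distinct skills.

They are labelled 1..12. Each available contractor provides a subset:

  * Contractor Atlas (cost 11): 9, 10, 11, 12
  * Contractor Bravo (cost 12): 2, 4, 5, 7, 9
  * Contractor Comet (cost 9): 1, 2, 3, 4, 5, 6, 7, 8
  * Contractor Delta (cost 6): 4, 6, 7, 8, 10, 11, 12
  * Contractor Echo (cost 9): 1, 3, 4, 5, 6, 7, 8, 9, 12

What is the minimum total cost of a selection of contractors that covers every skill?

Atlas, Comet together cover every skill (Atlas ∪ Comet = {1, 2, 3, 4, 5, 6, 7, 8, 9, 10, 11, 12}); total cost 11 + 9 = 20.
The greedy pick Delta, Comet, Echo costs 24; no covering selection beats 20.

20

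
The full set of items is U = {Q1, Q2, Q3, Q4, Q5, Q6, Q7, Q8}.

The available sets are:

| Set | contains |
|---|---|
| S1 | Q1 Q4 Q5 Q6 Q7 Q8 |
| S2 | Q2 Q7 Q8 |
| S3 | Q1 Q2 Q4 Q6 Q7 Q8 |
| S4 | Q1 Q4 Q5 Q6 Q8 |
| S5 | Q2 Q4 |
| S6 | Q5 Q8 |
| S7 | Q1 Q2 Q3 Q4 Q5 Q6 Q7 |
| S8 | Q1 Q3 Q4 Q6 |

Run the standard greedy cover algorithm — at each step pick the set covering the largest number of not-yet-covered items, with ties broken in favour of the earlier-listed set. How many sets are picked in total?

2

Greedy: pick S7 (covers 7 new) → pick S1 (covers 1 new). Total picks: 2.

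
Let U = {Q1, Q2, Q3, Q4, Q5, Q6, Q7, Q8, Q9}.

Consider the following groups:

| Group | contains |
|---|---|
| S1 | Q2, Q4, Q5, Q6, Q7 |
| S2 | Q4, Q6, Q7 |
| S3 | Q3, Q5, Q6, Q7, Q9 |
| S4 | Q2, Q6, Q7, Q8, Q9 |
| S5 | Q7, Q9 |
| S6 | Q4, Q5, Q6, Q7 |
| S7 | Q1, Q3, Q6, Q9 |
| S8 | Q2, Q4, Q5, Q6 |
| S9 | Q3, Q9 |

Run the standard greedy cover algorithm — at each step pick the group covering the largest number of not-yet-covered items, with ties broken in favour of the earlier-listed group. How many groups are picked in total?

Greedy: pick S1 (covers 5 new) → pick S7 (covers 3 new) → pick S4 (covers 1 new). Total picks: 3.

3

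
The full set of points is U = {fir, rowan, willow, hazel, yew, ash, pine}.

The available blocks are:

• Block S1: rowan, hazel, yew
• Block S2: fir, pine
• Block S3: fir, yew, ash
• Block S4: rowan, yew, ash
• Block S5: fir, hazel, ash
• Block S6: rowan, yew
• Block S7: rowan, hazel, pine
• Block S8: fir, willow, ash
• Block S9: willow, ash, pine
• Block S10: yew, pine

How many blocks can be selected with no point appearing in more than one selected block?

2

S3, S7 are pairwise disjoint (S3={fir,yew,ash}; S7={rowan,hazel,pine}).
Every remaining block overlaps one of these, and no 3 of the listed blocks are pairwise disjoint, so 2 is the maximum.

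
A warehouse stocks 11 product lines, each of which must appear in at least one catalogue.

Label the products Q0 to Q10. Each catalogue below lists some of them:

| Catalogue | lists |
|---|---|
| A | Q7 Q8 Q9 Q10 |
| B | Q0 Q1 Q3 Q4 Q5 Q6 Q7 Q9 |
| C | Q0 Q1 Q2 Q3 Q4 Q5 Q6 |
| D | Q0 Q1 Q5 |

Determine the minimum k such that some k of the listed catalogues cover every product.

Take {A, C}. Their union is {Q0, Q1, Q2, Q3, Q4, Q5, Q6, Q7, Q8, Q9, Q10}, which is all 11 products.
No single catalogue has all 11 products (the largest, B, has 8), so 2 is optimal.

2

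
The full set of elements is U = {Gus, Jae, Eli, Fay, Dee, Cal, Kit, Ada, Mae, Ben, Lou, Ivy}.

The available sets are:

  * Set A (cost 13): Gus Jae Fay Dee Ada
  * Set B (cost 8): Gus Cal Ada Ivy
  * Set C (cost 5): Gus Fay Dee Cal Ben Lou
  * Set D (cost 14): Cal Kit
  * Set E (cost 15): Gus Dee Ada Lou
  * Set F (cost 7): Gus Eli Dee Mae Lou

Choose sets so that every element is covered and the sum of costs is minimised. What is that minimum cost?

A, B, C, D, F together cover every element (A ∪ B ∪ C ∪ D ∪ F = {Gus, Jae, Eli, Fay, Dee, Cal, Kit, Ada, Mae, Ben, Lou, Ivy}); total cost 13 + 8 + 5 + 14 + 7 = 47.
No covering selection has total cost below 47.

47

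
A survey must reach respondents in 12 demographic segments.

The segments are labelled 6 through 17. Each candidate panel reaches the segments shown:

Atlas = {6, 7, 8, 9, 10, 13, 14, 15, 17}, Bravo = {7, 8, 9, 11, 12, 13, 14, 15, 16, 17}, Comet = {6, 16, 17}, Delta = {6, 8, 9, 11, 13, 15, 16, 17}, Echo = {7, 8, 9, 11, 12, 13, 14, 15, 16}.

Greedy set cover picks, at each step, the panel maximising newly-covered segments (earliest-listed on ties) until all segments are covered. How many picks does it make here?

Greedy: pick Bravo (covers 10 new) → pick Atlas (covers 2 new). Total picks: 2.

2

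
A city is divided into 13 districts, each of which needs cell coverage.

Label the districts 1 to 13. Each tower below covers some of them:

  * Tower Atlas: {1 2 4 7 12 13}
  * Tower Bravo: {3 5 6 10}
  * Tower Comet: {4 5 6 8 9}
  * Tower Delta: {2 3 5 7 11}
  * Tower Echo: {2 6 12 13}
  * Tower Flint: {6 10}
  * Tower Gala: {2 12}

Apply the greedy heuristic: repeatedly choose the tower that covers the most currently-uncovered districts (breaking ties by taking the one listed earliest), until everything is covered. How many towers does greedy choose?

Greedy: pick Atlas (covers 6 new) → pick Bravo (covers 4 new) → pick Comet (covers 2 new) → pick Delta (covers 1 new). Total picks: 4.

4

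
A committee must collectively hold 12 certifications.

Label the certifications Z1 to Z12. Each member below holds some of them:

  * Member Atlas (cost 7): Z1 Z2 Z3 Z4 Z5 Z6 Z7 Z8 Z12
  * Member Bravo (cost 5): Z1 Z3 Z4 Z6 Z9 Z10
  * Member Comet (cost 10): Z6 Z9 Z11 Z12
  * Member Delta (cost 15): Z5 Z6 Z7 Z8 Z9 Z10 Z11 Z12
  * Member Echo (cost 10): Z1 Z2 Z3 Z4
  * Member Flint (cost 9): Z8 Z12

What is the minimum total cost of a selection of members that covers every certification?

Atlas, Bravo, Comet together cover every certification (Atlas ∪ Bravo ∪ Comet = {Z1, Z2, Z3, Z4, Z5, Z6, Z7, Z8, Z9, Z10, Z11, Z12}); total cost 7 + 5 + 10 = 22.
No covering selection has total cost below 22.

22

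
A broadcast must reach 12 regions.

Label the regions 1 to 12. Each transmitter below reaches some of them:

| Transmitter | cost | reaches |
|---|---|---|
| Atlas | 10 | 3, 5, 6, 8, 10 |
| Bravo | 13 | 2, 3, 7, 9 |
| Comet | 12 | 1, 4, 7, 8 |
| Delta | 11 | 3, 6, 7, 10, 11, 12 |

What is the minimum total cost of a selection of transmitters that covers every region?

Atlas, Bravo, Comet, Delta together cover every region (Atlas ∪ Bravo ∪ Comet ∪ Delta = {1, 2, 3, 4, 5, 6, 7, 8, 9, 10, 11, 12}); total cost 10 + 13 + 12 + 11 = 46.
No covering selection has total cost below 46.

46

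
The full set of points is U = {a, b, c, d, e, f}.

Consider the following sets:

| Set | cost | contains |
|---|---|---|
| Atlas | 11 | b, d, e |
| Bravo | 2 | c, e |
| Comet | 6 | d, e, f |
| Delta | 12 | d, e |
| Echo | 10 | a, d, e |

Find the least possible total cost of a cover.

Atlas, Bravo, Comet, Echo together cover every point (Atlas ∪ Bravo ∪ Comet ∪ Echo = {a, b, c, d, e, f}); total cost 11 + 2 + 6 + 10 = 29.
No covering selection has total cost below 29.

29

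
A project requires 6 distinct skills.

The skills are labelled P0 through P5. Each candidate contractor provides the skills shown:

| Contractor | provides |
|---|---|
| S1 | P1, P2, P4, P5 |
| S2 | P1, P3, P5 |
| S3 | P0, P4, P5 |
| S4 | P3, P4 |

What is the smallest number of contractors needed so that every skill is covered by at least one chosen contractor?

Take {S1, S2, S3}. Their union is {P0, P1, P2, P3, P4, P5}, which is all 6 skills.
Only S3 contains P0, so S3 is forced; the remaining 3 skills need at least 2 more contractors (each remaining contractor adds at most 2) — so at least 3 contractors are needed, and 3 is optimal.

3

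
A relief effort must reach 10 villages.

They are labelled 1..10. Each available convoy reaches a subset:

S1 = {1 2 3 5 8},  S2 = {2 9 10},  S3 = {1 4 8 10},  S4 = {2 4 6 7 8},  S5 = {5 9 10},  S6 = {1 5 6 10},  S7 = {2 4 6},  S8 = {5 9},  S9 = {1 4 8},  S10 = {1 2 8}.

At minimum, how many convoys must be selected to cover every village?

S1 and S2 and S4 together: S1 ∪ S2 ∪ S4 = {1, 2, 3, 4, 5, 6, 7, 8, 9, 10} — every village is covered.
Only S1 contains 3, so S1 is forced; the remaining 5 villages need at least 2 more convoys (each remaining convoy adds at most 3) — so at least 3 convoys are needed, and 3 is optimal.

3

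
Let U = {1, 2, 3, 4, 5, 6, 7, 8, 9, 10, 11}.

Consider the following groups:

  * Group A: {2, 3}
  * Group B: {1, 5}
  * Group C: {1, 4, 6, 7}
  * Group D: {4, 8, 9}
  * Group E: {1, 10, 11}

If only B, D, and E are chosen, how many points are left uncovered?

Union of B, D, E = {1, 4, 5, 8, 9, 10, 11}.
Not covered: 2, 3, 6, 7 — 4 points.

4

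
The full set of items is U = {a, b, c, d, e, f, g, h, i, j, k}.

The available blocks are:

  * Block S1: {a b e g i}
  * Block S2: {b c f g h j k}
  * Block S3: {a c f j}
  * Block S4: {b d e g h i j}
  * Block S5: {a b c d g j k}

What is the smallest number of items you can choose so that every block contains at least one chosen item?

2

The 2 items {i, j} hit every block.
No single item lies in every block, so at least 2 are needed and 2 is optimal.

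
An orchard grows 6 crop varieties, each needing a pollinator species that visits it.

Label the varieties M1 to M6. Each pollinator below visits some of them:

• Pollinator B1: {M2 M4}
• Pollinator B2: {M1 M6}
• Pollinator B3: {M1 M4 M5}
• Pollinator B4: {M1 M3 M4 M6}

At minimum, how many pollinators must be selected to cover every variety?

3

B1 and B3 and B4 together: B1 ∪ B3 ∪ B4 = {M1, M2, M3, M4, M5, M6} — every variety is covered.
Only B1 contains M2, so B1 is forced; the remaining 4 varieties need at least 2 more pollinators (each remaining pollinator adds at most 3) — so at least 3 pollinators are needed, and 3 is optimal.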